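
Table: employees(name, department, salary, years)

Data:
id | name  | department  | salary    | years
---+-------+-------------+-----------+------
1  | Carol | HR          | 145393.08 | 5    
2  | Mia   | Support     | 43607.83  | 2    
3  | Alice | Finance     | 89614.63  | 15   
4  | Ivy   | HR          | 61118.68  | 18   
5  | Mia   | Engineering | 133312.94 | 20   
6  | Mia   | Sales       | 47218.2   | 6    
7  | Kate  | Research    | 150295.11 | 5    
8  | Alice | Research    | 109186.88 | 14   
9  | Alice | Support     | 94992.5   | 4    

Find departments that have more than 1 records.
SELECT department, COUNT(*) as cnt
FROM employees
GROUP BY department
HAVING COUNT(*) > 1

Result:
  HR: 2
  Research: 2
  Support: 2

Note: HAVING filters groups after aggregation, WHERE filters rows before.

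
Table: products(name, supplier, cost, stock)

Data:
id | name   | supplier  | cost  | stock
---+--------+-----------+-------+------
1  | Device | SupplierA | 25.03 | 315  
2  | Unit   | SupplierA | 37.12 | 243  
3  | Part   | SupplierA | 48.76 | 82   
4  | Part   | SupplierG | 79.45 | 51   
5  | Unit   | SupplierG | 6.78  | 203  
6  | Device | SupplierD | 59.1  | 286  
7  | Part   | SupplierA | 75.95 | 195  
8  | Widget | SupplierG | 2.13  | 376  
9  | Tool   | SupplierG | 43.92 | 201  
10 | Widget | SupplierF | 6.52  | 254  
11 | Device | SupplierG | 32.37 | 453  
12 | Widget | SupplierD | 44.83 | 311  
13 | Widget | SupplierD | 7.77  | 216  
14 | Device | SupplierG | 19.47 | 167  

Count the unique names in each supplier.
SELECT supplier, COUNT(DISTINCT name)
FROM products
GROUP BY supplier

Result:
  SupplierA: 3 distinct
  SupplierD: 2 distinct
  SupplierF: 1 distinct
  SupplierG: 5 distinct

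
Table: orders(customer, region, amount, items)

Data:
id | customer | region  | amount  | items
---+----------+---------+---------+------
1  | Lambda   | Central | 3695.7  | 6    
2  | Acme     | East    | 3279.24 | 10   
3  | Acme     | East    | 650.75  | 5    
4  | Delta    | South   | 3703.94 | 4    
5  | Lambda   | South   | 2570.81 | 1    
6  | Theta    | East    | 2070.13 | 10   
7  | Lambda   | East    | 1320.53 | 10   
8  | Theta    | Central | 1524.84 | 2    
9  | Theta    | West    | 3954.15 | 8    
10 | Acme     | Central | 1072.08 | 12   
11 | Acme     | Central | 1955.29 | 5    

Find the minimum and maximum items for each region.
SELECT region, MIN(items), MAX(items)
FROM orders
GROUP BY region

Result:
  Central: min=2, max=12
  East: min=5, max=10
  South: min=1, max=4
  West: min=8, max=8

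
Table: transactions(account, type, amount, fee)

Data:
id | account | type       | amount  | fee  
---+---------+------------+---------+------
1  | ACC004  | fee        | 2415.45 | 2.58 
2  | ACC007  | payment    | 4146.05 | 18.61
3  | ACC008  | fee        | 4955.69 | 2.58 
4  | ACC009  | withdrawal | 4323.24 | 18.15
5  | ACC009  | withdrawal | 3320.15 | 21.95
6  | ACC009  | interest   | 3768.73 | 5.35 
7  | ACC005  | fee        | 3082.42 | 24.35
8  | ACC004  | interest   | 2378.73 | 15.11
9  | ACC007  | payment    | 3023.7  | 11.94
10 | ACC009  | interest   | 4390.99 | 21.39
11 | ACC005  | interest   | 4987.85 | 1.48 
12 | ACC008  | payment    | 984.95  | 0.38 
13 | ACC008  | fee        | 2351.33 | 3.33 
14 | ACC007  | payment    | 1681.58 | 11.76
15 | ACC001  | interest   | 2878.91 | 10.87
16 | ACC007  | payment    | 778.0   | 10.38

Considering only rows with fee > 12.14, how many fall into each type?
SELECT type, COUNT(*)
FROM transactions
WHERE fee > 12.14
GROUP BY type

Note: WHERE filters rows before grouping.

Result:
  fee: 1
  interest: 2
  payment: 1
  withdrawal: 2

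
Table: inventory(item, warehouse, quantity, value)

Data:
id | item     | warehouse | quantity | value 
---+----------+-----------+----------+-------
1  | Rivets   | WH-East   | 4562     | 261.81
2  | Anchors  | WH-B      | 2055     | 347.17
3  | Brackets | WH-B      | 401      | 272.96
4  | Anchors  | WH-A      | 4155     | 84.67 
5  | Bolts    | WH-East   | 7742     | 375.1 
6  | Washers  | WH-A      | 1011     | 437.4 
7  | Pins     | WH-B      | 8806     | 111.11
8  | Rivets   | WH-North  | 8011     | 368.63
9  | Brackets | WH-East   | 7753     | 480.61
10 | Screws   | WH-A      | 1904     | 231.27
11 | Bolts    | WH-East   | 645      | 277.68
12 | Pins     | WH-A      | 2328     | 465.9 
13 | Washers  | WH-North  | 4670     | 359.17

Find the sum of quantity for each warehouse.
SELECT warehouse, SUM(quantity) as result
FROM inventory
GROUP BY warehouse

Result:
  WH-A: 9398
  WH-B: 11262
  WH-East: 20702
  WH-North: 12681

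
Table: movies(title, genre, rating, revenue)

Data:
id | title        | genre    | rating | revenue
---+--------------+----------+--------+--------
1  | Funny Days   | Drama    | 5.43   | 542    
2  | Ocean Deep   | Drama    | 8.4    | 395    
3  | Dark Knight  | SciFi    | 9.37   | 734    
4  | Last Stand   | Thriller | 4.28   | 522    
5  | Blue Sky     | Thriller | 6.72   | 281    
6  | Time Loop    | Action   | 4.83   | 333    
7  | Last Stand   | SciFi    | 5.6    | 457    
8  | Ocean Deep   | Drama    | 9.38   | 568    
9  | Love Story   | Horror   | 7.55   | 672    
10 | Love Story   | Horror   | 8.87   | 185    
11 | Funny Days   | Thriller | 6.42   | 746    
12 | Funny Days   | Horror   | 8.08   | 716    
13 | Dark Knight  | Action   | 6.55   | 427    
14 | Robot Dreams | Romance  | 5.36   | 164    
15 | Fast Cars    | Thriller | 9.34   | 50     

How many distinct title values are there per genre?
SELECT genre, COUNT(DISTINCT title)
FROM movies
GROUP BY genre

Result:
  Action: 2 distinct
  Drama: 2 distinct
  Horror: 2 distinct
  Romance: 1 distinct
  SciFi: 2 distinct
  Thriller: 4 distinct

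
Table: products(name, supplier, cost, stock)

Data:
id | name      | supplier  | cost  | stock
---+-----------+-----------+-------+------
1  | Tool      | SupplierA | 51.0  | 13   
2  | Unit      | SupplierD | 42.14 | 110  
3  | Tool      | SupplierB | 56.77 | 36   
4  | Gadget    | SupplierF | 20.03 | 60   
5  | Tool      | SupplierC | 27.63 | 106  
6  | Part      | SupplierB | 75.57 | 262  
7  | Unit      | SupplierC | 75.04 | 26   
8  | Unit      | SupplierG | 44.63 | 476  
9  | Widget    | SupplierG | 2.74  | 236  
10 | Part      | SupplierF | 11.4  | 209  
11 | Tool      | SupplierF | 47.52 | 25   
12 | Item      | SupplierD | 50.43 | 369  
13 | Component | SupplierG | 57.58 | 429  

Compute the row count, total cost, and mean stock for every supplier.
SELECT supplier,
       COUNT(*) as cnt,
       SUM(cost) as total_cost,
       AVG(stock) as avg_stock
FROM products
GROUP BY supplier

Result:
  SupplierA: 1 records, 51.00 total cost, 13.00 avg stock
  SupplierB: 2 records, 132.34 total cost, 149.00 avg stock
  SupplierC: 2 records, 102.67 total cost, 66.00 avg stock
  SupplierD: 2 records, 92.57 total cost, 239.50 avg stock
  SupplierF: 3 records, 78.95 total cost, 98.00 avg stock
  SupplierG: 3 records, 104.95 total cost, 380.33 avg stock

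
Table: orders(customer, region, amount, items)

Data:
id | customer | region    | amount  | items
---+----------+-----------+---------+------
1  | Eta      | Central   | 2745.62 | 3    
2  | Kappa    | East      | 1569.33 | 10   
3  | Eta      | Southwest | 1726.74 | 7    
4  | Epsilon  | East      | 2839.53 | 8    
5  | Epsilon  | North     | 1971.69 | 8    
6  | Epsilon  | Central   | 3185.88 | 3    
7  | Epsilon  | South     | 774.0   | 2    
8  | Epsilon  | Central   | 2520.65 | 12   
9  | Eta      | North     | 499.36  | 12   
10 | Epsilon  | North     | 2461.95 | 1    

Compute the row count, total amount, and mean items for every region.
SELECT region,
       COUNT(*) as cnt,
       SUM(amount) as total_amount,
       AVG(items) as avg_items
FROM orders
GROUP BY region

Result:
  Central: 3 records, 8452.15 total amount, 6.00 avg items
  East: 2 records, 4408.86 total amount, 9.00 avg items
  North: 3 records, 4933.00 total amount, 7.00 avg items
  South: 1 records, 774.00 total amount, 2.00 avg items
  Southwest: 1 records, 1726.74 total amount, 7.00 avg items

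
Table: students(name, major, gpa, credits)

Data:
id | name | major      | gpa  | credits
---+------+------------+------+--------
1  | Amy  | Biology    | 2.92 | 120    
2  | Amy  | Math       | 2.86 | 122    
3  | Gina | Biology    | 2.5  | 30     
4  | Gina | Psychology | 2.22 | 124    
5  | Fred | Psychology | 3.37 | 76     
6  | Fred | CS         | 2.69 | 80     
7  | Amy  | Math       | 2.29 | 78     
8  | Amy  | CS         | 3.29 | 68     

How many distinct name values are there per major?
SELECT major, COUNT(DISTINCT name)
FROM students
GROUP BY major

Result:
  Biology: 2 distinct
  CS: 2 distinct
  Math: 1 distinct
  Psychology: 2 distinct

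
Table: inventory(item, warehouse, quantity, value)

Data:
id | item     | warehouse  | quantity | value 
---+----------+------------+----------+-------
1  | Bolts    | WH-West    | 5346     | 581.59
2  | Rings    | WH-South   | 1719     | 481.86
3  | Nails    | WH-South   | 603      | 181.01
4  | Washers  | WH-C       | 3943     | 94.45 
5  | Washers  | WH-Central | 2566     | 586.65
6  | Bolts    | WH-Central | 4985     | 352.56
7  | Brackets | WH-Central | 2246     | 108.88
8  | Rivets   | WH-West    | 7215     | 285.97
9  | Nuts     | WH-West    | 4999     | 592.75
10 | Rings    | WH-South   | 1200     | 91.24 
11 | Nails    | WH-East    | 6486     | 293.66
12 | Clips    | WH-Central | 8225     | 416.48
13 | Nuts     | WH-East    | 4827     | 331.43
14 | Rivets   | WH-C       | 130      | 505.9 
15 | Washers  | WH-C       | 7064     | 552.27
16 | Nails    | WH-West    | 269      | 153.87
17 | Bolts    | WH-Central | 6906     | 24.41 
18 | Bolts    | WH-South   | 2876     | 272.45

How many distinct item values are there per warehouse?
SELECT warehouse, COUNT(DISTINCT item)
FROM inventory
GROUP BY warehouse

Result:
  WH-C: 2 distinct
  WH-Central: 4 distinct
  WH-East: 2 distinct
  WH-South: 3 distinct
  WH-West: 4 distinct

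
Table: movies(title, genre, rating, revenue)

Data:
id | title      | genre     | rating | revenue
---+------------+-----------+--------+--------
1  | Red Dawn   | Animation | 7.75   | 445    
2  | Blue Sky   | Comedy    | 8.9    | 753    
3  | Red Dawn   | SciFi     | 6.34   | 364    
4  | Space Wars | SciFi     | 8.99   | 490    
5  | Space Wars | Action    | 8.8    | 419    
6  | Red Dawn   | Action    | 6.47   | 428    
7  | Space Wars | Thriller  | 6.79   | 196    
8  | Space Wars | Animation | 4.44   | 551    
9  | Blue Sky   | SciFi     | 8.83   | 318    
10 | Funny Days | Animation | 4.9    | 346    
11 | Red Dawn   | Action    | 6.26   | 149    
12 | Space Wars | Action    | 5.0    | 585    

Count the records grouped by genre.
SELECT genre, COUNT(*) as count
FROM movies
GROUP BY genre

Result:
  Action: 4
  Animation: 3
  Comedy: 1
  SciFi: 3
  Thriller: 1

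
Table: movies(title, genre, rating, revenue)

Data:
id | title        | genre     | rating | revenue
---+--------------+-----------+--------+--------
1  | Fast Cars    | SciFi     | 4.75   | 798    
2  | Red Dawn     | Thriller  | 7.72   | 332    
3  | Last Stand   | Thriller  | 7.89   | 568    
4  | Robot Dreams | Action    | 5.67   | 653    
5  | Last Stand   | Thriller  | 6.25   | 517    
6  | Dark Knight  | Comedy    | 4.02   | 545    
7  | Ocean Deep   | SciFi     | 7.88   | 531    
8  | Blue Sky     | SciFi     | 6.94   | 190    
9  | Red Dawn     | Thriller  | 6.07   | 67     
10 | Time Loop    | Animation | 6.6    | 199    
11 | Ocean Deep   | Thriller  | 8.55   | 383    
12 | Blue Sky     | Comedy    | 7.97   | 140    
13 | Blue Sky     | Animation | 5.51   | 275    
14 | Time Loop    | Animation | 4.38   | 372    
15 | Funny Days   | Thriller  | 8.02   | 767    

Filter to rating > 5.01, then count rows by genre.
SELECT genre, COUNT(*)
FROM movies
WHERE rating > 5.01
GROUP BY genre

Note: WHERE filters rows before grouping.

Result:
  Action: 1
  Animation: 2
  Comedy: 1
  SciFi: 2
  Thriller: 6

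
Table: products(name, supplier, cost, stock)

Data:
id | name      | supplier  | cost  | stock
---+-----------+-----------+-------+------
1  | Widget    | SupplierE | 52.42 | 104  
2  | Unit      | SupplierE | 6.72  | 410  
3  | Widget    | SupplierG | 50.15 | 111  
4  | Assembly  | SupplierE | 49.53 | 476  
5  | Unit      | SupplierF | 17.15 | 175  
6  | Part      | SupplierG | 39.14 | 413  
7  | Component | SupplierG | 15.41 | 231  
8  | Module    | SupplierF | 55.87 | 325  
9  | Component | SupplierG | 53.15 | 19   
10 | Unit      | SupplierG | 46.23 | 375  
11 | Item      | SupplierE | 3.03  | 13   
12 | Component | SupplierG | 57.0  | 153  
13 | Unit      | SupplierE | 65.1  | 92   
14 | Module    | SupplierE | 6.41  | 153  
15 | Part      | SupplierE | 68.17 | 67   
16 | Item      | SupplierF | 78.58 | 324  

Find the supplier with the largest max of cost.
SELECT supplier, MAX(cost) as val
FROM products
GROUP BY supplier
ORDER BY val DESC
LIMIT 1

Result: SupplierF with max(cost) = 78.58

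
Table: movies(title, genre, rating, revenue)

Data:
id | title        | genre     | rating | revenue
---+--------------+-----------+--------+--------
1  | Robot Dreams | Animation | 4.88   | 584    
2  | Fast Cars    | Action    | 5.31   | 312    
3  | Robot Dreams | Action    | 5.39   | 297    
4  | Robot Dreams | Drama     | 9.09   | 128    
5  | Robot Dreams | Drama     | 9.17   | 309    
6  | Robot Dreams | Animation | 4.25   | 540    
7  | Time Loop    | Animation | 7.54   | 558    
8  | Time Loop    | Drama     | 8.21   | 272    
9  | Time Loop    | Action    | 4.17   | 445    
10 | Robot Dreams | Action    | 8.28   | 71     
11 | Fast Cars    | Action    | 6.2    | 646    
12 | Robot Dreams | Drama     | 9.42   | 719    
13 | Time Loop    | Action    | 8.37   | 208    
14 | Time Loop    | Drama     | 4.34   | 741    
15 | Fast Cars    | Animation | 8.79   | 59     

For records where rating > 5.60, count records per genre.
SELECT genre, COUNT(*)
FROM movies
WHERE rating > 5.60
GROUP BY genre

Note: WHERE filters rows before grouping.

Result:
  Action: 3
  Animation: 2
  Drama: 4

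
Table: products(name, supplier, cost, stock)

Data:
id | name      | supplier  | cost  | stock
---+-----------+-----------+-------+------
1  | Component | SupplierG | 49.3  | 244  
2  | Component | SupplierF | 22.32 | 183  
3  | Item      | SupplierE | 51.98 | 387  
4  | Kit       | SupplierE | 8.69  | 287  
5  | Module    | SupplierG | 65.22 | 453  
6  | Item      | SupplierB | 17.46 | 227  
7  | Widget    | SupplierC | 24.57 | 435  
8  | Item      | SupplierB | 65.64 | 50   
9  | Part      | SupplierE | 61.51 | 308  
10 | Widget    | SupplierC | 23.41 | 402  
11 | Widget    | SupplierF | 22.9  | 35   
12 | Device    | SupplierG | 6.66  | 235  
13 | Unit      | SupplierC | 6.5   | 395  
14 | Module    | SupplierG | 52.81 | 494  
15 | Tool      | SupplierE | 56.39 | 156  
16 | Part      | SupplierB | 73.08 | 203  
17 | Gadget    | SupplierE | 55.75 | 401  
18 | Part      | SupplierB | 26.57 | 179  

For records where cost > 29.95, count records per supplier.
SELECT supplier, COUNT(*)
FROM products
WHERE cost > 29.95
GROUP BY supplier

Note: WHERE filters rows before grouping.

Result:
  SupplierB: 2
  SupplierE: 4
  SupplierG: 3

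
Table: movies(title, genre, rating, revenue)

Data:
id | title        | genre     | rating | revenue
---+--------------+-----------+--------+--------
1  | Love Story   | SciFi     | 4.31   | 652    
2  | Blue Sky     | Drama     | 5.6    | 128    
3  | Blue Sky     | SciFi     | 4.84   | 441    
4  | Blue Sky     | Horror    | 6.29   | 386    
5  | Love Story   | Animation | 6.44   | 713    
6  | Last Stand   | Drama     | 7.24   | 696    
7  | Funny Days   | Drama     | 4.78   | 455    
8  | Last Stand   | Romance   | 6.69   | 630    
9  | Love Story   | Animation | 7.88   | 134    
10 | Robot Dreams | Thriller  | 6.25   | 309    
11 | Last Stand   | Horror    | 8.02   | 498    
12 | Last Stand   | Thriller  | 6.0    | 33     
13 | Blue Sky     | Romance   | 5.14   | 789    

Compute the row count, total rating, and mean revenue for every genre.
SELECT genre,
       COUNT(*) as cnt,
       SUM(rating) as total_rating,
       AVG(revenue) as avg_revenue
FROM movies
GROUP BY genre

Result:
  Animation: 2 records, 14.32 total rating, 423.50 avg revenue
  Drama: 3 records, 17.62 total rating, 426.33 avg revenue
  Horror: 2 records, 14.31 total rating, 442.00 avg revenue
  Romance: 2 records, 11.83 total rating, 709.50 avg revenue
  SciFi: 2 records, 9.15 total rating, 546.50 avg revenue
  Thriller: 2 records, 12.25 total rating, 171.00 avg revenue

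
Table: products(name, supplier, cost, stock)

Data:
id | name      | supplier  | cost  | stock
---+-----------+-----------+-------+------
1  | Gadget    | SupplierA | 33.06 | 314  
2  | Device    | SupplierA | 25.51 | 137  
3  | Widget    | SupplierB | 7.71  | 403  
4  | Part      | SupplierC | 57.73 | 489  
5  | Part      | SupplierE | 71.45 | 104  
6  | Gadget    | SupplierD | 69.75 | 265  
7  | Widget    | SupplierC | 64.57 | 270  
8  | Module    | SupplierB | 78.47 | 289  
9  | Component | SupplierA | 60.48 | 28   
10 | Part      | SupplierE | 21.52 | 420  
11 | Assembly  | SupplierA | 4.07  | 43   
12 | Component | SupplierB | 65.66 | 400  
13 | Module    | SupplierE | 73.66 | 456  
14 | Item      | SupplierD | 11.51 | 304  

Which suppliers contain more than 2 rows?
SELECT supplier, COUNT(*) as cnt
FROM products
GROUP BY supplier
HAVING COUNT(*) > 2

Result:
  SupplierA: 4
  SupplierB: 3
  SupplierE: 3

Note: HAVING filters groups after aggregation, WHERE filters rows before.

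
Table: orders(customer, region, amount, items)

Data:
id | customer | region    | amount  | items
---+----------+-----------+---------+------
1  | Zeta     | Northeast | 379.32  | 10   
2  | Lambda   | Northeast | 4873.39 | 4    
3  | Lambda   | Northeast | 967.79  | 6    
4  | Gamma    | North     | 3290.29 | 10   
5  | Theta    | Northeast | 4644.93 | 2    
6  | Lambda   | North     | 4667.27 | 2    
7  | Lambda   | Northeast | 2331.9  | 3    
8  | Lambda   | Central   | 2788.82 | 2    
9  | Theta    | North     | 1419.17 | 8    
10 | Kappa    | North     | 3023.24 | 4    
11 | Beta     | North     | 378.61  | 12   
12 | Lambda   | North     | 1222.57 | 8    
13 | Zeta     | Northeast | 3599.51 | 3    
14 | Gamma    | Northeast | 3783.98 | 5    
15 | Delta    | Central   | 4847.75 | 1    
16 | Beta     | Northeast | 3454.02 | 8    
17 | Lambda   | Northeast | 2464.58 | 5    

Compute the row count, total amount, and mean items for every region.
SELECT region,
       COUNT(*) as cnt,
       SUM(amount) as total_amount,
       AVG(items) as avg_items
FROM orders
GROUP BY region

Result:
  Central: 2 records, 7636.57 total amount, 1.50 avg items
  North: 6 records, 14001.15 total amount, 7.33 avg items
  Northeast: 9 records, 26499.42 total amount, 5.11 avg items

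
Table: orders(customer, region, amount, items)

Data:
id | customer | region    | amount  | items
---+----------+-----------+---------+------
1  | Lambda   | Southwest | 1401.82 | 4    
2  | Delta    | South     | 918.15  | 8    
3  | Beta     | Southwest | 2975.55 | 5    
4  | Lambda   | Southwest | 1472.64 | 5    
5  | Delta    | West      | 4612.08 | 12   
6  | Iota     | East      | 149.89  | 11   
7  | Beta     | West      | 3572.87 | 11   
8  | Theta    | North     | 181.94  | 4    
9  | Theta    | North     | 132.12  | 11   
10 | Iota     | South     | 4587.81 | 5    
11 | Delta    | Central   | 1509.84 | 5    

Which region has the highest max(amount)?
SELECT region, MAX(amount) as val
FROM orders
GROUP BY region
ORDER BY val DESC
LIMIT 1

Result: West with max(amount) = 4612.08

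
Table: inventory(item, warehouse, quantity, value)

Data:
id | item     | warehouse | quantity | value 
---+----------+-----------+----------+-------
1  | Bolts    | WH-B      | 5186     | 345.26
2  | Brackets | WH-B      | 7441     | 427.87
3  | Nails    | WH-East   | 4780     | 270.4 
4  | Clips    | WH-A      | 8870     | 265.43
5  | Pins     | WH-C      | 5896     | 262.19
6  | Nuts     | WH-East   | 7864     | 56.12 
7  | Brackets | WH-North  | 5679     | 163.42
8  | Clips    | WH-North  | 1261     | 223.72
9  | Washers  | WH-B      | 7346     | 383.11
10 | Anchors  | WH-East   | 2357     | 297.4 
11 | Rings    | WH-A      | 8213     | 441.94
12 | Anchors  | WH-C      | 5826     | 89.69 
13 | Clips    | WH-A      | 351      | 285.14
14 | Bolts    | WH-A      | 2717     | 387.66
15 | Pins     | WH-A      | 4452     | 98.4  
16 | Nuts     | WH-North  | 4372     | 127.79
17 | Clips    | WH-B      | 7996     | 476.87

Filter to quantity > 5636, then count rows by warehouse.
SELECT warehouse, COUNT(*)
FROM inventory
WHERE quantity > 5636
GROUP BY warehouse

Note: WHERE filters rows before grouping.

Result:
  WH-A: 2
  WH-B: 3
  WH-C: 2
  WH-East: 1
  WH-North: 1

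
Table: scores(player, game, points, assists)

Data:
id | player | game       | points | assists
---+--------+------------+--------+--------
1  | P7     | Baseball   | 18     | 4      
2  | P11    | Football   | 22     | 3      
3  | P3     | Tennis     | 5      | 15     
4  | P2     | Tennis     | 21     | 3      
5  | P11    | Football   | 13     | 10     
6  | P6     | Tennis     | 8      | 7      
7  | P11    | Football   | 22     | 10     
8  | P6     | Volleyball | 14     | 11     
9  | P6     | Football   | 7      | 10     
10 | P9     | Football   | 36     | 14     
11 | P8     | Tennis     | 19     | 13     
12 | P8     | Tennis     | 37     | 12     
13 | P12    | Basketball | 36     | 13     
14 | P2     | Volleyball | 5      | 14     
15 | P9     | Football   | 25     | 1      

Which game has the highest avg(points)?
SELECT game, AVG(points) as val
FROM scores
GROUP BY game
ORDER BY val DESC
LIMIT 1

Result: Basketball with avg(points) = 36.00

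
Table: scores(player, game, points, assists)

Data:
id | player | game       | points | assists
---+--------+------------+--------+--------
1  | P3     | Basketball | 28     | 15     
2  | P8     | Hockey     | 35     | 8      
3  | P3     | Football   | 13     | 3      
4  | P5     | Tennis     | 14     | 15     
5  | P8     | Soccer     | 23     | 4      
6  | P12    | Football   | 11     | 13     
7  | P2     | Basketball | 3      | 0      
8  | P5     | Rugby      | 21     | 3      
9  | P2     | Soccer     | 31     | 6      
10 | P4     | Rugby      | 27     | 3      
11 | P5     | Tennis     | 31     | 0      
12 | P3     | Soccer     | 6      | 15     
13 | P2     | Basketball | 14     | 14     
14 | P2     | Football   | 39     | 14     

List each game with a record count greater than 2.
SELECT game, COUNT(*) as cnt
FROM scores
GROUP BY game
HAVING COUNT(*) > 2

Result:
  Basketball: 3
  Football: 3
  Soccer: 3

Note: HAVING filters groups after aggregation, WHERE filters rows before.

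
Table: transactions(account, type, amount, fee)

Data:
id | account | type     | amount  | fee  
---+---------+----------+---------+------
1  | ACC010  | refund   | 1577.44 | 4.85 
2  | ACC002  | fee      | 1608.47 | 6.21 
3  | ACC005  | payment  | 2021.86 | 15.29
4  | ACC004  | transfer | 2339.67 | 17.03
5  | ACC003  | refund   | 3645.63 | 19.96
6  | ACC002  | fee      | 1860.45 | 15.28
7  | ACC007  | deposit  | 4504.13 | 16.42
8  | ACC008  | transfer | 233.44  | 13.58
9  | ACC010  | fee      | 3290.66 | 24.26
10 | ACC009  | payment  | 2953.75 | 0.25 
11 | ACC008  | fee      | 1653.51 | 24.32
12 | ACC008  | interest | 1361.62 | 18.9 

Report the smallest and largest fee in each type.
SELECT type, MIN(fee), MAX(fee)
FROM transactions
GROUP BY type

Result:
  deposit: min=16.42, max=16.42
  fee: min=6.21, max=24.32
  interest: min=18.90, max=18.90
  payment: min=0.25, max=15.29
  refund: min=4.85, max=19.96
  transfer: min=13.58, max=17.03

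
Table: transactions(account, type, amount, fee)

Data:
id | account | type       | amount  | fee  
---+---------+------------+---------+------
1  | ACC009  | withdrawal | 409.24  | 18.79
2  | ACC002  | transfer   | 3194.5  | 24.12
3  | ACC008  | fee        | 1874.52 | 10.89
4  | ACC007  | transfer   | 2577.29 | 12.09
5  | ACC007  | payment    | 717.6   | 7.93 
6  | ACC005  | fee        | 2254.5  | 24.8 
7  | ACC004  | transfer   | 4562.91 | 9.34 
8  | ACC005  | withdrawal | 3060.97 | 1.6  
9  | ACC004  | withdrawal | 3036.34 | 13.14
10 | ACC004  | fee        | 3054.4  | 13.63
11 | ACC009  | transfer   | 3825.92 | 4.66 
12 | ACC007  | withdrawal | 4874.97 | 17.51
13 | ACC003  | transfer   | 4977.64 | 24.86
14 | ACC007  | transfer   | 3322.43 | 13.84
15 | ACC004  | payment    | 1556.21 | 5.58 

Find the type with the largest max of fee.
SELECT type, MAX(fee) as val
FROM transactions
GROUP BY type
ORDER BY val DESC
LIMIT 1

Result: transfer with max(fee) = 24.86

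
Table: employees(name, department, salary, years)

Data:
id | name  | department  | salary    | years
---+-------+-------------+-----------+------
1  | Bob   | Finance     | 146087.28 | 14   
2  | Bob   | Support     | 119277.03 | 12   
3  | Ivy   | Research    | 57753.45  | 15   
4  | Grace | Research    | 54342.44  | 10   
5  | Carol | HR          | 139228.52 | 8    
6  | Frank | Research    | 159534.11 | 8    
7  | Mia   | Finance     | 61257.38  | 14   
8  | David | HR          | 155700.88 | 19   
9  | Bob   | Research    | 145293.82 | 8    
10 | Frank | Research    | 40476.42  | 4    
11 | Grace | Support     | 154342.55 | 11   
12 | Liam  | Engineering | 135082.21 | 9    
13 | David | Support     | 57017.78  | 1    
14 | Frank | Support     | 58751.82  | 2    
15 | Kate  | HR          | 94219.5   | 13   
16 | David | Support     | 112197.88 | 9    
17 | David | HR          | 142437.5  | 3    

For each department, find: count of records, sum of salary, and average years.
SELECT department,
       COUNT(*) as cnt,
       SUM(salary) as total_salary,
       AVG(years) as avg_years
FROM employees
GROUP BY department

Result:
  Engineering: 1 records, 135082.21 total salary, 9.00 avg years
  Finance: 2 records, 207344.66 total salary, 14.00 avg years
  HR: 4 records, 531586.40 total salary, 10.75 avg years
  Research: 5 records, 457400.24 total salary, 9.00 avg years
  Support: 5 records, 501587.06 total salary, 7.00 avg years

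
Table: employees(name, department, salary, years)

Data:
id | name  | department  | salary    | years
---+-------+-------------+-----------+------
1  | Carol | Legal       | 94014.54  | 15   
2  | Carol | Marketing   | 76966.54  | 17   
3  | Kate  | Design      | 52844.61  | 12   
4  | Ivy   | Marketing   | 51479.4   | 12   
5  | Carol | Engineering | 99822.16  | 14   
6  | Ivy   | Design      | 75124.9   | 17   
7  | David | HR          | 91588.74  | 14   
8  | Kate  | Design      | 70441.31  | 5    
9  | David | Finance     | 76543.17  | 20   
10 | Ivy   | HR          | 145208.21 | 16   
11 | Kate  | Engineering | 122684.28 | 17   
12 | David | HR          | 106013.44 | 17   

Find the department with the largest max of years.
SELECT department, MAX(years) as val
FROM employees
GROUP BY department
ORDER BY val DESC
LIMIT 1

Result: Finance with max(years) = 20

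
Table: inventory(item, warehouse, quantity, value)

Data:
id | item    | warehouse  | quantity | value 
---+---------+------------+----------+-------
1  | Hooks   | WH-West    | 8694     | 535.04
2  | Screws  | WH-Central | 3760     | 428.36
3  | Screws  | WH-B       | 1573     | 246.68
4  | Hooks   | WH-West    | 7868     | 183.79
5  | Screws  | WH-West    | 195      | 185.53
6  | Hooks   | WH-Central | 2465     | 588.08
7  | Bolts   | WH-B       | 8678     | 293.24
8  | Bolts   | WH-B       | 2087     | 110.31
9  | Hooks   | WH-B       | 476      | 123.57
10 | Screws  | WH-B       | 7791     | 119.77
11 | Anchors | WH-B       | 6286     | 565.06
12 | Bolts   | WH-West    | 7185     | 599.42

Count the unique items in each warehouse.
SELECT warehouse, COUNT(DISTINCT item)
FROM inventory
GROUP BY warehouse

Result:
  WH-B: 4 distinct
  WH-Central: 2 distinct
  WH-West: 3 distinct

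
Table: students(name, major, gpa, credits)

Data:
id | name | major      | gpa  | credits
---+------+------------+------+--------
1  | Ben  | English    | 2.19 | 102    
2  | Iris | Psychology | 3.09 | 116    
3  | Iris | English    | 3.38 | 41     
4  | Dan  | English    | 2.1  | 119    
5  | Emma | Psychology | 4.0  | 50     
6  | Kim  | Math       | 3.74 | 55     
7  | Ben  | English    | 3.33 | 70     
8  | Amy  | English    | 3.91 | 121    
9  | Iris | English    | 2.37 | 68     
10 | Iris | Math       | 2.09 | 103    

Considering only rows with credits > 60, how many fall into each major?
SELECT major, COUNT(*)
FROM students
WHERE credits > 60
GROUP BY major

Note: WHERE filters rows before grouping.

Result:
  English: 5
  Math: 1
  Psychology: 1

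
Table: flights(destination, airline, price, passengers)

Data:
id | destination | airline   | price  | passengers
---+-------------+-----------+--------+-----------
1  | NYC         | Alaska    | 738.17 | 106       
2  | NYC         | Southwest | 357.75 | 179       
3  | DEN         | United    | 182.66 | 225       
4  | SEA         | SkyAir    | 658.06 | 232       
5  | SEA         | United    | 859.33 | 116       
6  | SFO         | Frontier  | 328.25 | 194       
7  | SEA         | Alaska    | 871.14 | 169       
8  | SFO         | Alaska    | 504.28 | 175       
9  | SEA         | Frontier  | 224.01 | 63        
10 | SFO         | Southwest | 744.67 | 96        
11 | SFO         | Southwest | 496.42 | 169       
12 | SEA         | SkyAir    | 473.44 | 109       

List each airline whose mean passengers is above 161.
SELECT airline, AVG(passengers)
FROM flights
GROUP BY airline
HAVING AVG(passengers) > 161

Result:
  SkyAir: avg=170.50
  United: avg=170.50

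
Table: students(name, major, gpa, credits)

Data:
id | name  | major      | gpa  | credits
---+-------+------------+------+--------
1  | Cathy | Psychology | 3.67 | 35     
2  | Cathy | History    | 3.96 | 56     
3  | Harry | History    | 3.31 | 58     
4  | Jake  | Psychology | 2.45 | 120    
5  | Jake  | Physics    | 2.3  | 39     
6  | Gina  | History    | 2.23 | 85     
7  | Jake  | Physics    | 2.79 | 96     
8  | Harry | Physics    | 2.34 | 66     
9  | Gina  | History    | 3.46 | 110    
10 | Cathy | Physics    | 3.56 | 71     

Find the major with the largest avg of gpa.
SELECT major, AVG(gpa) as val
FROM students
GROUP BY major
ORDER BY val DESC
LIMIT 1

Result: History with avg(gpa) = 3.24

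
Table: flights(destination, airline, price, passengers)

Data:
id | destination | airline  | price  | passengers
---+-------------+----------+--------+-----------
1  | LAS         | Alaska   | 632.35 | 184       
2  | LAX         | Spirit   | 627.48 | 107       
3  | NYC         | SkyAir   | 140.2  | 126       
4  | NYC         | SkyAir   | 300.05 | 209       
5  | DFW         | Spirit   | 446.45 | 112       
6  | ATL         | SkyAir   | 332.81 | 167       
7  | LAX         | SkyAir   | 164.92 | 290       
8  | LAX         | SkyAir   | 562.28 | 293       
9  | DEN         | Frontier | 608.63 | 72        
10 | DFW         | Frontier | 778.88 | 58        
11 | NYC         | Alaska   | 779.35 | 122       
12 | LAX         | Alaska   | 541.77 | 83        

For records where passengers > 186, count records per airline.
SELECT airline, COUNT(*)
FROM flights
WHERE passengers > 186
GROUP BY airline

Note: WHERE filters rows before grouping.

Result:
  SkyAir: 3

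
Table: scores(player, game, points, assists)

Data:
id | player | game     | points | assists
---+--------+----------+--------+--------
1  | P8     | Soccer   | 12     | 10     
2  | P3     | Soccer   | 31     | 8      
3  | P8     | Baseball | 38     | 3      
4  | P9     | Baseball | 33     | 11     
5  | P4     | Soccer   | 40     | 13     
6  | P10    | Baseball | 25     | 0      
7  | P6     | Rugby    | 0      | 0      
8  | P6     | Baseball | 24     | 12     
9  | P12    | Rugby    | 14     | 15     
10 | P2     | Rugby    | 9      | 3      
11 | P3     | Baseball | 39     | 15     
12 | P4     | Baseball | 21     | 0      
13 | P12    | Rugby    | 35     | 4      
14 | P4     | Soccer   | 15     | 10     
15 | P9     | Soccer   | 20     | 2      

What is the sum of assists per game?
SELECT game, SUM(assists) as result
FROM scores
GROUP BY game

Result:
  Baseball: 41
  Rugby: 22
  Soccer: 43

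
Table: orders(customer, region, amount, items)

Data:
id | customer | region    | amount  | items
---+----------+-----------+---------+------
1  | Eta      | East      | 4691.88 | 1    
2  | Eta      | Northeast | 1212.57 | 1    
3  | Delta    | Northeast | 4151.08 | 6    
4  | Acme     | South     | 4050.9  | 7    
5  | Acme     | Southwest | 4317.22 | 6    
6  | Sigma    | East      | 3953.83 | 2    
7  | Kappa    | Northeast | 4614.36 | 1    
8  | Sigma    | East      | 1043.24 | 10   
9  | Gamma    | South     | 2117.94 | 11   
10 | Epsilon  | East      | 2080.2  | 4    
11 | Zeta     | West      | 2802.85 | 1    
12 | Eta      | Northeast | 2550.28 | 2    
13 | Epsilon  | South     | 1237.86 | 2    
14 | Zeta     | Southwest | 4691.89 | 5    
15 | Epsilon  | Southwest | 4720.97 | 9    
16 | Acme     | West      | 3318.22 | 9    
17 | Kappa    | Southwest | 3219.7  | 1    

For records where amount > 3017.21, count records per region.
SELECT region, COUNT(*)
FROM orders
WHERE amount > 3017.21
GROUP BY region

Note: WHERE filters rows before grouping.

Result:
  East: 2
  Northeast: 2
  South: 1
  Southwest: 4
  West: 1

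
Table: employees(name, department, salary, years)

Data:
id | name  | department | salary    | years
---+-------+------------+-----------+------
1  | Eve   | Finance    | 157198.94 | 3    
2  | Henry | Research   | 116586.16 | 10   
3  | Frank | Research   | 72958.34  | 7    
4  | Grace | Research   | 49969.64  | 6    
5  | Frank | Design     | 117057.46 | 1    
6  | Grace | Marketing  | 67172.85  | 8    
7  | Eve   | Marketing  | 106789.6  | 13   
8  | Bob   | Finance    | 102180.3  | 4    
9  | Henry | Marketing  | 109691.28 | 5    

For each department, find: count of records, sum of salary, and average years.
SELECT department,
       COUNT(*) as cnt,
       SUM(salary) as total_salary,
       AVG(years) as avg_years
FROM employees
GROUP BY department

Result:
  Design: 1 records, 117057.46 total salary, 1.00 avg years
  Finance: 2 records, 259379.24 total salary, 3.50 avg years
  Marketing: 3 records, 283653.73 total salary, 8.67 avg years
  Research: 3 records, 239514.14 total salary, 7.67 avg years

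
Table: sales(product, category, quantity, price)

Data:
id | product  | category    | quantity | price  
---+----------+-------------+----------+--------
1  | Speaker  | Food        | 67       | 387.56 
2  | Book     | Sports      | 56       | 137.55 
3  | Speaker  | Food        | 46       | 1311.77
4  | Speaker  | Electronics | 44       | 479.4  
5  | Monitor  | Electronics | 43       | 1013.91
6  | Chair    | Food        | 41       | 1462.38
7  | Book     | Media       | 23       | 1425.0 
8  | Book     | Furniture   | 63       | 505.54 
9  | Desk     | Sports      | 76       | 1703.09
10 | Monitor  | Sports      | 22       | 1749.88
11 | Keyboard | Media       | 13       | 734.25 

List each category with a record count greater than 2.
SELECT category, COUNT(*) as cnt
FROM sales
GROUP BY category
HAVING COUNT(*) > 2

Result:
  Food: 3
  Sports: 3

Note: HAVING filters groups after aggregation, WHERE filters rows before.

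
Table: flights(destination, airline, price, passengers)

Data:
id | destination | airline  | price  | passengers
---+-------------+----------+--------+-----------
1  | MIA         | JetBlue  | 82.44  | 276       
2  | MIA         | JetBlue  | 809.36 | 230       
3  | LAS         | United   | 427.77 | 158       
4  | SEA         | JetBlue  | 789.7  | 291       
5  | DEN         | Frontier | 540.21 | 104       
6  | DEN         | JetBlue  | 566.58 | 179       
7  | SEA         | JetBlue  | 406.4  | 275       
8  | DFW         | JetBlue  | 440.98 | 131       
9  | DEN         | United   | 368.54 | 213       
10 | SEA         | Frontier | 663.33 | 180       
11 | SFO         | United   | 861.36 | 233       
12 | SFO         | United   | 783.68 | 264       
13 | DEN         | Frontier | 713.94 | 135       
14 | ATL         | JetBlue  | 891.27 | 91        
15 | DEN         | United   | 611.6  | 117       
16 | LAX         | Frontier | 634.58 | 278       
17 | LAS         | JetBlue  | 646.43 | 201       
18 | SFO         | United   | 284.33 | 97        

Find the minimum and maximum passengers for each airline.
SELECT airline, MIN(passengers), MAX(passengers)
FROM flights
GROUP BY airline

Result:
  Frontier: min=104, max=278
  JetBlue: min=91, max=291
  United: min=97, max=264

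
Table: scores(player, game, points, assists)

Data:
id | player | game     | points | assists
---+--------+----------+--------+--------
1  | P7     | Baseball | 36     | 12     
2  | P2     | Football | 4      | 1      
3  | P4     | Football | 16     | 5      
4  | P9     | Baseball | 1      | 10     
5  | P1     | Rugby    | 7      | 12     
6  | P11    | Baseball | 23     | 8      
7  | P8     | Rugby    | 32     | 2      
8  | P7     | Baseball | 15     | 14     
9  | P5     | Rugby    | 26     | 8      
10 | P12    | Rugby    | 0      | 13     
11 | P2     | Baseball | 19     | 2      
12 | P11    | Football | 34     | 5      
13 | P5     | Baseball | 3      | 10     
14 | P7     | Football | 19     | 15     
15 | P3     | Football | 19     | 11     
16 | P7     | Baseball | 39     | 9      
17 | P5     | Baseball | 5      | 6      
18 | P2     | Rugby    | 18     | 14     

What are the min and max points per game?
SELECT game, MIN(points), MAX(points)
FROM scores
GROUP BY game

Result:
  Baseball: min=1, max=39
  Football: min=4, max=34
  Rugby: min=0, max=32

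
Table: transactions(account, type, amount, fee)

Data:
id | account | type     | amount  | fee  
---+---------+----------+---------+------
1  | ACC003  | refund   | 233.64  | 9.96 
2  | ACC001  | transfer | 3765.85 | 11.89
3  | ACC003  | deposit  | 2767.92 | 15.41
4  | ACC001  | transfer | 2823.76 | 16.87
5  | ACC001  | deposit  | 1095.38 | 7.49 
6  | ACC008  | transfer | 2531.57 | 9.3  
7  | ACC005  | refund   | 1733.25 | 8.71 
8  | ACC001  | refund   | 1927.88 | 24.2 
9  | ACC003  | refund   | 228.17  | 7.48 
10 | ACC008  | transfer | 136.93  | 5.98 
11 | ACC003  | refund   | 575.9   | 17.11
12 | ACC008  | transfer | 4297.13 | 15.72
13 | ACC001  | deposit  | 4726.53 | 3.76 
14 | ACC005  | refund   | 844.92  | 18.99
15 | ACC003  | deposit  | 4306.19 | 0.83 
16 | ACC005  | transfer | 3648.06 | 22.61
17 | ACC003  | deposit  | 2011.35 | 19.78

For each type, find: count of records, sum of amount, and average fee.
SELECT type,
       COUNT(*) as cnt,
       SUM(amount) as total_amount,
       AVG(fee) as avg_fee
FROM transactions
GROUP BY type

Result:
  deposit: 5 records, 14907.37 total amount, 9.45 avg fee
  refund: 6 records, 5543.76 total amount, 14.41 avg fee
  transfer: 6 records, 17203.30 total amount, 13.73 avg fee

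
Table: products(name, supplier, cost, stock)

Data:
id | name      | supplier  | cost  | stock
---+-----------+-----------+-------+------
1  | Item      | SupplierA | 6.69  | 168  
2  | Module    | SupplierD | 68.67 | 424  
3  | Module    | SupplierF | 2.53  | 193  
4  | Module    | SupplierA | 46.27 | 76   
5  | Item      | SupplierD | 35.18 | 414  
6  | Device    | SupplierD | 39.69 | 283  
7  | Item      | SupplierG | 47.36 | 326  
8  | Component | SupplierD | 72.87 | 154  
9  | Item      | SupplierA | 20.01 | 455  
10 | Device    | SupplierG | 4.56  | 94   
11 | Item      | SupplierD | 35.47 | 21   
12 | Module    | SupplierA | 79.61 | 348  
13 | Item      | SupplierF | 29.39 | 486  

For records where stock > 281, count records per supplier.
SELECT supplier, COUNT(*)
FROM products
WHERE stock > 281
GROUP BY supplier

Note: WHERE filters rows before grouping.

Result:
  SupplierA: 2
  SupplierD: 3
  SupplierF: 1
  SupplierG: 1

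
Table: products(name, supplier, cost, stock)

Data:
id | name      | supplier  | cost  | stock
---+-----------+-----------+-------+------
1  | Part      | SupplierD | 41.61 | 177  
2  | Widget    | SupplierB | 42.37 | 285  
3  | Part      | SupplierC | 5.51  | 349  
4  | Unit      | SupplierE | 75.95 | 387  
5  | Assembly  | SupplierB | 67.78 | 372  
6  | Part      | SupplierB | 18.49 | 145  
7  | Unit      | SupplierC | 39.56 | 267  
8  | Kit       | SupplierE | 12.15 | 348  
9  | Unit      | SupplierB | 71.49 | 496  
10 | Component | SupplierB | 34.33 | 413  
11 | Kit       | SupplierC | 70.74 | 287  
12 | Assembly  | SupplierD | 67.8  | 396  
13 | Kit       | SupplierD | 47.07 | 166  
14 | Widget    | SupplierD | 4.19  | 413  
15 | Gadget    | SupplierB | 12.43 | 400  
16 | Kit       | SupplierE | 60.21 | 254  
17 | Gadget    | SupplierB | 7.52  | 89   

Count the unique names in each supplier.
SELECT supplier, COUNT(DISTINCT name)
FROM products
GROUP BY supplier

Result:
  SupplierB: 6 distinct
  SupplierC: 3 distinct
  SupplierD: 4 distinct
  SupplierE: 2 distinct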